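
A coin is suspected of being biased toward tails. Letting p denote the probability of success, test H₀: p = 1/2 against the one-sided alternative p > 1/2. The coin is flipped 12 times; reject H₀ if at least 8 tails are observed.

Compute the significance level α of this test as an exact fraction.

α = P(reject H₀ | H₀ true) = P(Y ≥ 8 | p = 1/2), with Y ~ Binomial(12, 1/2).
P(Y ≥ 8) = [C(12,8) + C(12,9) + C(12,10) + C(12,11) + C(12,12)] / 2^12 = (495 + 220 + 66 + 12 + 1) / 4096 = 794/4096 = 397/2048.

397/2048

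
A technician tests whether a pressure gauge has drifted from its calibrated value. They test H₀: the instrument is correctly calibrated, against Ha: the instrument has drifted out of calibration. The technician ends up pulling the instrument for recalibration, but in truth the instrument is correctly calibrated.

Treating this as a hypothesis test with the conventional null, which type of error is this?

'Pulling the instrument for recalibration' corresponds to rejecting H₀.
H₀ was rejected but H₀ is true — a Type I error (false positive).

Type I error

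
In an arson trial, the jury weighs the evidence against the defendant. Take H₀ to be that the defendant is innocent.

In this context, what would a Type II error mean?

A Type II error would mean concluding that the defendant is innocent (or at least failing to establish that the defendant is guilty) when in fact the defendant is guilty.

A Type II error is failing to reject H₀ when H₀ is false.
Here that means acquitting the defendant when actually the defendant is guilty.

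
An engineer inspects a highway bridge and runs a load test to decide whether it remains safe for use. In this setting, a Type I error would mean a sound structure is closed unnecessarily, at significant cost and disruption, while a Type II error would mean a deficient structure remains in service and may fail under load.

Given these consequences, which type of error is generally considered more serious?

Type II error

The Type II consequence (a deficient structure remains in service and may fail under load) is more severe than the Type I consequence (a sound structure is closed unnecessarily, at significant cost and disruption).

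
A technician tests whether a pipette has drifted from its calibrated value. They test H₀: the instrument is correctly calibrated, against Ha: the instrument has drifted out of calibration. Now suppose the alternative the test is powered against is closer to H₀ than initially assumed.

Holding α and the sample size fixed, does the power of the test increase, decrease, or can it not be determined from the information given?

When the true parameter is near the null value, the test has a harder time distinguishing Ha from H₀.
Since power = 1 − β and β increases, power decreases.

It decreases.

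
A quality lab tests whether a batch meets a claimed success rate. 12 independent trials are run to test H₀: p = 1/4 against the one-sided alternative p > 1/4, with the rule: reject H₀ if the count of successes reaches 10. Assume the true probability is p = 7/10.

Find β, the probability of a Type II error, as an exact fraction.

149436930429/200000000000

β = P(fail to reject H₀ | Ha true) = P(K ≤ 9 | p = 7/10), K ~ Binomial(12, 7/10).
Summing C(12,j)·(7/10)^j·(3/10)^{12-j} for j = 0..9 gives 149436930429/200000000000.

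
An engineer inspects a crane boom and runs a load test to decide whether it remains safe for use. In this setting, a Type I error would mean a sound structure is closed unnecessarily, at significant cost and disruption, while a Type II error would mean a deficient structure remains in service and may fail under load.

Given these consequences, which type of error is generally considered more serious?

The Type II consequence (a deficient structure remains in service and may fail under load) is more severe than the Type I consequence (a sound structure is closed unnecessarily, at significant cost and disruption).

Type II error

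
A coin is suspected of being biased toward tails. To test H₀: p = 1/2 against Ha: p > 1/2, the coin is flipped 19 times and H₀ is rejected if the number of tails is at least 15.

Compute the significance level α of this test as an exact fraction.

Under H₀, Y ~ Binomial(19, 1/2), and α = P(Y ≥ 15).
P(Y ≥ 15) = [C(19,15) + C(19,16) + C(19,17) + C(19,18) + C(19,19)] / 2^19 = (3876 + 969 + 171 + 19 + 1) / 524288 = 5036/524288 = 1259/131072.

1259/131072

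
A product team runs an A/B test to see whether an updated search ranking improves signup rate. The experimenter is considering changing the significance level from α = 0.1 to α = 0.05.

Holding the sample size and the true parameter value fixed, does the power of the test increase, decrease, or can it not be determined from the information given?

It decreases.

Tightening α shrinks the rejection region. When Ha holds, fewer sample outcomes clear the stricter threshold, so more fall in the acceptance region.
Since power = 1 − β and β increases, power decreases.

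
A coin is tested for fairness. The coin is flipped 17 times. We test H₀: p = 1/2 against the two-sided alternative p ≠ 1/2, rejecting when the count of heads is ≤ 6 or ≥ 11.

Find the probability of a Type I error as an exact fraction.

Under H₀, X ~ Binomial(17, 1/2); α is the probability of landing in either tail, P(X ≤ 6) + P(X ≥ 11).
The two tails are symmetric, so α = 2·(1 + 17 + 136 + 680 + 2380 + 6188 + 12376)/2^17 = 43556/131072 = 10889/32768.

10889/32768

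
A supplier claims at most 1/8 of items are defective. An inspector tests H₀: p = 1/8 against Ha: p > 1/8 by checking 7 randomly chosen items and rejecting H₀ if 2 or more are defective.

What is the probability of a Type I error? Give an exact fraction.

The significance level is the probability, assuming p = 1/8, of seeing 2 or more defectives in 7 draws.
α = 1 − P(X ≤ 1) = 1 − 823543/1048576 = 225033/1048576.

225033/1048576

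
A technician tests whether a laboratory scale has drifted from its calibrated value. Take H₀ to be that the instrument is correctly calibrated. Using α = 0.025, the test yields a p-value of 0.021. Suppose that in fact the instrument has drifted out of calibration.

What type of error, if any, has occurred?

Since p = 0.021 < α = 0.025, H₀ is rejected.
H₀ is false (actually the instrument has drifted out of calibration).
The decision matches the true state — no error.

No error — this is a correct decision.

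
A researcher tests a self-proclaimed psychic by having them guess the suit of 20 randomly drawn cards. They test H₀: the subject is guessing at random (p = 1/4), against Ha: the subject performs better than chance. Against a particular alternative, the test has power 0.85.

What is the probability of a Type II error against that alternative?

0.15

Power = 1 − β, so β = 1 − 0.85 = 0.15.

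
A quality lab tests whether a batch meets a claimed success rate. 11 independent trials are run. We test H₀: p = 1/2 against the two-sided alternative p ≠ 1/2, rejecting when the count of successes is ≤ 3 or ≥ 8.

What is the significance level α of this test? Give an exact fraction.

29/128

α = P(Y ≤ 3 or Y ≥ 8 | p = 1/2), Y ~ Binomial(11, 1/2).
Each tail has probability (1 + 11 + 55 + 165)/2048; doubling gives α = 464/2048 = 29/128.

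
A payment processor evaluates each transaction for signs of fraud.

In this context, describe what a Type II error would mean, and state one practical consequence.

With the conventional null hypothesis that the transaction is legitimate:
A Type II error is failing to reject H₀ when H₀ is false.
Here that means approving the transaction when actually the transaction is fraudulent.

A Type II error would mean concluding that the transaction is legitimate (or at least failing to establish that the transaction is fraudulent) when in fact the transaction is fraudulent. Consequence: a fraudulent charge goes through and the bank absorbs the loss.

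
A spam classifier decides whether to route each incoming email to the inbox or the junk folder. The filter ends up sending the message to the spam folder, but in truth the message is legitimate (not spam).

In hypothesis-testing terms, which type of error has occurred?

The null hypothesis here is that the message is legitimate (not spam).
'Sending the message to the spam folder' corresponds to rejecting H₀.
H₀ was rejected but H₀ is true — a Type I error (false positive).

Type I error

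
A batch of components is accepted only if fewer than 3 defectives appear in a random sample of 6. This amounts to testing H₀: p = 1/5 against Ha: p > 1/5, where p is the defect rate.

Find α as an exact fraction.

309/3125

The significance level is the probability, assuming p = 1/5, of seeing 3 or more defectives in 6 draws.
Via the complement, α = 1 − Σ_{j=0}^{2} C(6,j)(1/5)^j(4/5)^{6-j} = 309/3125.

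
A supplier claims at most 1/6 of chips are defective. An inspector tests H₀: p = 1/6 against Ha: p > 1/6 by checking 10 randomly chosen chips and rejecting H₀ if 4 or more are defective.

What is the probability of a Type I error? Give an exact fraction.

The significance level is the probability, assuming p = 1/6, of seeing 4 or more defectives in 10 draws.
Computing the lower-tail complement: 1 − 390625/419904 = 29279/419904.

29279/419904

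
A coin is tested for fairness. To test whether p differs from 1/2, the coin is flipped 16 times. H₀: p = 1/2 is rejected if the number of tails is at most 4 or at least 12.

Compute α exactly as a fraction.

2517/32768

α = P(S ≤ 4 or S ≥ 12 | p = 1/2), S ~ Binomial(16, 1/2).
The two tails are symmetric, so α = 2·(1 + 16 + 120 + 560 + 1820)/2^16 = 5034/65536 = 2517/32768.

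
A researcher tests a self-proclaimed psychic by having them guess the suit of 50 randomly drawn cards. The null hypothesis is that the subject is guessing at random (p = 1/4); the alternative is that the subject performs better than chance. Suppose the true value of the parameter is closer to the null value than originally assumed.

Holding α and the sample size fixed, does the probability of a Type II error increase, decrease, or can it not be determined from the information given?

It increases.

A smaller departure from H₀ means the test statistic under Ha is distributed closer to where it would be under H₀; rejection becomes less likely.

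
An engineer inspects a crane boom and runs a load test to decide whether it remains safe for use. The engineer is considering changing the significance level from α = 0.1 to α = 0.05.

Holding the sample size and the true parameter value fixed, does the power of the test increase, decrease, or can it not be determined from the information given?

It decreases.

A smaller α moves the rejection region further into the tail. With the alternative true, more outcomes now fall outside the rejection region, so failing to reject becomes more likely.
Since power = 1 − β and β increases, power decreases.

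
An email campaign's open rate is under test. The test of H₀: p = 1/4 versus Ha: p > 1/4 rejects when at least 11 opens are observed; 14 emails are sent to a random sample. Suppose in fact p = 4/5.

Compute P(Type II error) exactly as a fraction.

1842102761/6103515625

A Type II error is failing to reject when Ha holds: with p = 4/5, β = P(X ≤ 10).
Summing C(14,j)·(4/5)^j·(1/5)^{14-j} for j = 0..10 gives 1842102761/6103515625.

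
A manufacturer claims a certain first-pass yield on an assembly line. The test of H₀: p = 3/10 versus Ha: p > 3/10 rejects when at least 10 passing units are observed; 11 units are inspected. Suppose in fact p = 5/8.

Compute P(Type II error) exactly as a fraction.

4109420421/4294967296

Under the alternative p = 5/8, Y ~ Binomial(11, 5/8); β is the probability the test does not reject, P(Y < 10).
Adding the binomial probabilities P(Y=0)+…+P(Y=9) at p = 5/8 gives 4109420421/4294967296.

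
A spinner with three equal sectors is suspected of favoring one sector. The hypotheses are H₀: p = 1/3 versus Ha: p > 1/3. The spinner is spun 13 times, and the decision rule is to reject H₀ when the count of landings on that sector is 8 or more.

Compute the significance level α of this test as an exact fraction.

The Type I error probability is α = P(S ≥ 8) computed under H₀, where S ~ Binomial(13, 1/3).
Summing C(13,j)(1/3)^j(2/3)^{13−j} for j = 8,…,13 gives 6139/177147.

6139/177147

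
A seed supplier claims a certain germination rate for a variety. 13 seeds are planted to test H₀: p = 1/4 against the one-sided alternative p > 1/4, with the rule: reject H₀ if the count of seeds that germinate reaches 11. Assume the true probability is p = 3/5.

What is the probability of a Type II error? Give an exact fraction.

1150021472/1220703125

Under the alternative p = 3/5, S ~ Binomial(13, 3/5); β is the probability the test does not reject, P(S < 11).
Summing C(13,j)·(3/5)^j·(2/5)^{13-j} for j = 0..10 gives 1150021472/1220703125.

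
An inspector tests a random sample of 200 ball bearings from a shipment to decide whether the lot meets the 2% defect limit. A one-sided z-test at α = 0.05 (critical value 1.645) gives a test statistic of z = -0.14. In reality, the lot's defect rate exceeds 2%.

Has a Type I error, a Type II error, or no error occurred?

Type II error

The conventional null hypothesis is that the lot's defect rate is 2% (within specification).
Since z = -0.14 ≤ z* = 1.645, H₀ is not rejected.
H₀ is false (actually the lot's defect rate exceeds 2%).
Failing to reject a false H₀ is a Type II error.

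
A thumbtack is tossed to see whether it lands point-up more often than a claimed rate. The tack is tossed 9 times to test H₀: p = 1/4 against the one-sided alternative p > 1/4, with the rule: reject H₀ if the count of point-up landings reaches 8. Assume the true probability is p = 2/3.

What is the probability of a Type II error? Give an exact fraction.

16867/19683

A Type II error is failing to reject when Ha holds: with p = 2/3, β = P(K ≤ 7).
Summing C(9,j)·(2/3)^j·(1/3)^{9-j} for j = 0..7 gives 16867/19683.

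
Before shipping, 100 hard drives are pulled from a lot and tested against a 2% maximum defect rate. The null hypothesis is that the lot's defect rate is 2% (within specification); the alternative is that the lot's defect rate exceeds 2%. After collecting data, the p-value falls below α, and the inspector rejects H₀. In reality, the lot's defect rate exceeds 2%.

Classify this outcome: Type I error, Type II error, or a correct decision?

The test rejected a false H₀ — the decision matches the true state.

No error — this is a correct decision.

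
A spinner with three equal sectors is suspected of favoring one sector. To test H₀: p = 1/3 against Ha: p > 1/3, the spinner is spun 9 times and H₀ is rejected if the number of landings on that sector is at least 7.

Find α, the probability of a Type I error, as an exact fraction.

163/19683

Under H₀, Y ~ Binomial(9, 1/3), and α = P(Y ≥ 7).
Adding the binomial terms for j = 7 through 9 with p = 1/3 yields 163/19683.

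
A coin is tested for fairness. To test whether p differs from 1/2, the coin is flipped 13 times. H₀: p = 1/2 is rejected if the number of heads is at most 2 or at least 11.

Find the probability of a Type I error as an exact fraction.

23/1024

α = P(Y ≤ 2 or Y ≥ 11 | p = 1/2), Y ~ Binomial(13, 1/2).
By symmetry, α = 2·P(Y ≤ 2) = 2·(1 + 13 + 78)/8192 = 184/8192 = 23/1024.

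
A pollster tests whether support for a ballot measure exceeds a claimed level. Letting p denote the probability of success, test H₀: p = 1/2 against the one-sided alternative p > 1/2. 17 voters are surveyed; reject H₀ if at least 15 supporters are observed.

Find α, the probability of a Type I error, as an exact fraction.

α = P(reject H₀ | H₀ true) = P(Y ≥ 15 | p = 1/2), with Y ~ Binomial(17, 1/2).
That's C(17,15) + C(17,16) + C(17,17) over 2^17, i.e. (136 + 17 + 1)/131072 = 154/131072 = 77/65536.

77/65536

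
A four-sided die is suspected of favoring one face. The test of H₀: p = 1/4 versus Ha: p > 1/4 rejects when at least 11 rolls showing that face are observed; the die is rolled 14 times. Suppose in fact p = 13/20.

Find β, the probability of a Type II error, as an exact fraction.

Under the alternative p = 13/20, Y ~ Binomial(14, 13/20); β is the probability the test does not reject, P(Y < 11).
Equivalently, β = 1 − P(Y ≥ 11) = 638569946045404807/819200000000000000.

638569946045404807/819200000000000000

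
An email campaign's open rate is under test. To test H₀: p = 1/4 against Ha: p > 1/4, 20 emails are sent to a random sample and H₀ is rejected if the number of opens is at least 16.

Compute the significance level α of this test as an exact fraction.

106249/274877906944

The Type I error probability is α = P(S ≥ 16) computed under H₀, where S ~ Binomial(20, 1/4).
Adding the binomial terms for j = 16 through 20 with p = 1/4 yields 106249/274877906944.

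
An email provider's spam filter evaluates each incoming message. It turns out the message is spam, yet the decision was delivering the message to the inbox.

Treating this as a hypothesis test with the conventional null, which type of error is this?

The null hypothesis here is that the message is legitimate (not spam).
'Delivering the message to the inbox' corresponds to failing to reject H₀.
H₀ was not rejected but H₀ is false — a Type II error (false negative).

Type II error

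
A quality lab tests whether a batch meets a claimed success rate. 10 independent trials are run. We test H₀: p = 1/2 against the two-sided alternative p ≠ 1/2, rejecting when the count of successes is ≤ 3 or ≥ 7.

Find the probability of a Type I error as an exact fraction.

11/32

The significance level is the null-hypothesis probability of the rejection region {≤3} ∪ {≥7}.
By symmetry, α = 2·P(X ≤ 3) = 2·(1 + 10 + 45 + 120)/1024 = 352/1024 = 11/32.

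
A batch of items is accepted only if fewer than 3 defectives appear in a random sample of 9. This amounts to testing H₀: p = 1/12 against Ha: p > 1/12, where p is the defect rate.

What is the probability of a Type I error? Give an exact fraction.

668221/20155392

α = P(reject H₀ | H₀ true) = P(X ≥ 3 | p = 1/12), X ~ Binomial(9, 1/12).
Via the complement, α = 1 − Σ_{j=0}^{2} C(9,j)(1/12)^j(11/12)^{9-j} = 668221/20155392.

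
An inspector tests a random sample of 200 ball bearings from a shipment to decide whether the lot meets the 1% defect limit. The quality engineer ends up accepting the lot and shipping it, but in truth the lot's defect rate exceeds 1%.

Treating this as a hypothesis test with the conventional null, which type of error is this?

The null hypothesis here is that the lot's defect rate is 1% (within specification).
'Accepting the lot and shipping it' corresponds to failing to reject H₀.
H₀ was not rejected but H₀ is false — a Type II error (false negative).

Type II error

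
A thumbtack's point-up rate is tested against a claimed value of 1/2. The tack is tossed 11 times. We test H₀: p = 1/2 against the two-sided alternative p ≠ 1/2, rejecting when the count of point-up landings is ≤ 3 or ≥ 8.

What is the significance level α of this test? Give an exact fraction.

29/128

Under H₀, Y ~ Binomial(11, 1/2); α is the probability of landing in either tail, P(Y ≤ 3) + P(Y ≥ 8).
By symmetry, α = 2·P(Y ≤ 3) = 2·(1 + 11 + 55 + 165)/2048 = 464/2048 = 29/128.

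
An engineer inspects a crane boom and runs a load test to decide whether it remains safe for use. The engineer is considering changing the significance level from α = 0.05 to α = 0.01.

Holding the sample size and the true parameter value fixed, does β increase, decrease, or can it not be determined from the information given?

Lowering α raises the bar for rejection; under Ha, the test now fails to reject on outcomes it previously would have rejected.

It increases.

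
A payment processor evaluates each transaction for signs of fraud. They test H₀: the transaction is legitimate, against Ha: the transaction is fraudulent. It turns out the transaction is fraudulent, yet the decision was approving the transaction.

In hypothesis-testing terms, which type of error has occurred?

Type II error

'Approving the transaction' corresponds to failing to reject H₀.
H₀ was not rejected but H₀ is false — a Type II error (false negative).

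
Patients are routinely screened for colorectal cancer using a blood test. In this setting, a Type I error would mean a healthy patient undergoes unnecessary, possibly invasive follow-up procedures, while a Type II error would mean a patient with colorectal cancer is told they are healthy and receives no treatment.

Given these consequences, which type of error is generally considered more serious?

Type II error

The Type II consequence (a patient with colorectal cancer is told they are healthy and receives no treatment) is more severe than the Type I consequence (a healthy patient undergoes unnecessary, possibly invasive follow-up procedures).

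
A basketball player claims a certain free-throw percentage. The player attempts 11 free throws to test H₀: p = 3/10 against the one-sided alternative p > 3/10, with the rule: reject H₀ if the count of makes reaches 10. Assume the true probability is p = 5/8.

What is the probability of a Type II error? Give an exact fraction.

4109420421/4294967296

A Type II error is failing to reject when Ha holds: with p = 5/8, β = P(S ≤ 9).
Summing C(11,j)·(5/8)^j·(3/8)^{11-j} for j = 0..9 gives 4109420421/4294967296.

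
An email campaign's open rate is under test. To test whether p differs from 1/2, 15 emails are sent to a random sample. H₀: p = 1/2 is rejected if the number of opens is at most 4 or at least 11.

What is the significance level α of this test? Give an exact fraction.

1941/16384

Under H₀, K ~ Binomial(15, 1/2); α is the probability of landing in either tail, P(K ≤ 4) + P(K ≥ 11).
By symmetry, α = 2·P(K ≤ 4) = 2·(1 + 15 + 105 + 455 + 1365)/32768 = 3882/32768 = 1941/16384.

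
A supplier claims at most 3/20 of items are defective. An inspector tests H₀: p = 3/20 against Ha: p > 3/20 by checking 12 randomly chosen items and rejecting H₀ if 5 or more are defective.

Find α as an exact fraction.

The significance level is the probability, assuming p = 3/20, of seeing 5 or more defectives in 12 draws.
Computing the lower-tail complement: 1 − 399801586216033/409600000000000 = 9798413783967/409600000000000.

9798413783967/409600000000000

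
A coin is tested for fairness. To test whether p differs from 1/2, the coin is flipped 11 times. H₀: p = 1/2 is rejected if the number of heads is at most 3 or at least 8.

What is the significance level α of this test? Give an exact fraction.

29/128

The significance level is the null-hypothesis probability of the rejection region {≤3} ∪ {≥8}.
The two tails are symmetric, so α = 2·(1 + 11 + 55 + 165)/2^11 = 464/2048 = 29/128.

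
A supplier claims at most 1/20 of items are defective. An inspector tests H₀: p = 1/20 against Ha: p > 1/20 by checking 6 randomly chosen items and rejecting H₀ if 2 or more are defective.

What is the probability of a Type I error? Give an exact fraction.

83901/2560000

The significance level is the probability, assuming p = 1/20, of seeing 2 or more defectives in 6 draws.
α = 1 − P(S ≤ 1) = 1 − 2476099/2560000 = 83901/2560000.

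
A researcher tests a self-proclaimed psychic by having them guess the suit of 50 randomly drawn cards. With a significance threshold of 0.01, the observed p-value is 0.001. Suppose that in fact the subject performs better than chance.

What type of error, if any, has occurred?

Neither — the decision is correct.

The conventional null hypothesis is that the subject is guessing at random (p = 1/4).
Since p = 0.001 < α = 0.01, H₀ is rejected.
H₀ is false (actually the subject performs better than chance).
The decision matches the true state — no error.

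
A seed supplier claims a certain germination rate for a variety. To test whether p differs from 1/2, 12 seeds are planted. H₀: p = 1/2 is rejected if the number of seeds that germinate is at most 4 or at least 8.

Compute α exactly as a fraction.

α = P(Y ≤ 4 or Y ≥ 8 | p = 1/2), Y ~ Binomial(12, 1/2).
Each tail has probability (1 + 12 + 66 + 220 + 495)/4096; doubling gives α = 1588/4096 = 397/1024.

397/1024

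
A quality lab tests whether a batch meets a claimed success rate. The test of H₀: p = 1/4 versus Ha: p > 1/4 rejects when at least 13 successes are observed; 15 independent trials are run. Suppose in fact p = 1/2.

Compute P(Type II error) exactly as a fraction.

β = P(fail to reject H₀ | Ha true) = P(X ≤ 12 | p = 1/2), X ~ Binomial(15, 1/2).
Equivalently, β = 1 − P(X ≥ 13) = 32647/32768.

32647/32768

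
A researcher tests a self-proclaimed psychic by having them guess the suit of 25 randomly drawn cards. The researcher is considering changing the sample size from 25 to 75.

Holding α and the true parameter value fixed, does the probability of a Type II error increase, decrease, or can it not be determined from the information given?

Increasing n separates the H₀ and Ha sampling distributions, so under Ha fewer outcomes land in the acceptance region.

It decreases.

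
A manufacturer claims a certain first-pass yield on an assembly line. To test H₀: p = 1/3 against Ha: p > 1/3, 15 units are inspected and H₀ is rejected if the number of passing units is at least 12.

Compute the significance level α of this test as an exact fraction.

Under H₀, Y ~ Binomial(15, 1/3), and α = P(Y ≥ 12).
P(Y ≥ 12) = Σ_{j=12}^{15} C(15,j)·(1/3)^j·(2/3)^{15-j} = 4091/14348907.

4091/14348907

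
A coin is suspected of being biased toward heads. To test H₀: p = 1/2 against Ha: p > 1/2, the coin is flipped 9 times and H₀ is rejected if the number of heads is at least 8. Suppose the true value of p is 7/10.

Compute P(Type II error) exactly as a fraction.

401998383/500000000

β = P(fail to reject H₀ | Ha true) = P(X ≤ 7 | p = 7/10), X ~ Binomial(9, 7/10).
Equivalently, β = 1 − P(X ≥ 8) = 401998383/500000000.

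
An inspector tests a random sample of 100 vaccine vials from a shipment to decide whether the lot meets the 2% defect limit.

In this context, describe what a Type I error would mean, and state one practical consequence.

A Type I error would mean concluding that the lot's defect rate exceeds 2% when in fact the lot's defect rate is 2% (within specification). Consequence: an acceptable shipment is needlessly reworked at extra cost.

With the conventional null hypothesis that the lot's defect rate is 2% (within specification):
A Type I error is rejecting H₀ when H₀ is true.
Here that means rejecting the lot and scrapping or reworking it when actually the lot's defect rate is 2% (within specification).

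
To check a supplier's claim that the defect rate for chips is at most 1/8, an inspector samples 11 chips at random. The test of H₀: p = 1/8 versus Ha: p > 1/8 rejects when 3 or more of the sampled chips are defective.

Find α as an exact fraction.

α = P(reject H₀ | H₀ true) = P(Y ≥ 3 | p = 1/8), Y ~ Binomial(11, 1/8).
α = 1 − P(Y ≤ 2) = 1 − 7304002867/8589934592 = 1285931725/8589934592.

1285931725/8589934592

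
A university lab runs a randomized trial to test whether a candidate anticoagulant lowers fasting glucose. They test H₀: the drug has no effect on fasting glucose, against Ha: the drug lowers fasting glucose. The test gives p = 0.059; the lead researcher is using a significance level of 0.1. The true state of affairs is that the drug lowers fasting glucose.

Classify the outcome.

Neither — the decision is correct.

Since p = 0.059 < α = 0.1, H₀ is rejected.
H₀ is false (actually the drug lowers fasting glucose).
The decision matches the true state — no error.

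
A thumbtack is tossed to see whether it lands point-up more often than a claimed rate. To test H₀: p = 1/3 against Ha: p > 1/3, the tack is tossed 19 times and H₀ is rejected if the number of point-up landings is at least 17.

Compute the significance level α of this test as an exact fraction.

α = P(reject H₀ | H₀ true) = P(K ≥ 17 | p = 1/3), with K ~ Binomial(19, 1/3).
P(K ≥ 17) = Σ_{j=17}^{19} C(19,j)·(1/3)^j·(2/3)^{19-j} = 241/387420489.

241/387420489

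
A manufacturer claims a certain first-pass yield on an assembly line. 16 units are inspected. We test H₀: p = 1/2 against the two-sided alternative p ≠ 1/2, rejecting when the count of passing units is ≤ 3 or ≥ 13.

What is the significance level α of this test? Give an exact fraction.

697/32768

Under H₀, K ~ Binomial(16, 1/2); α is the probability of landing in either tail, P(K ≤ 3) + P(K ≥ 13).
The two tails are symmetric, so α = 2·(1 + 16 + 120 + 560)/2^16 = 1394/65536 = 697/32768.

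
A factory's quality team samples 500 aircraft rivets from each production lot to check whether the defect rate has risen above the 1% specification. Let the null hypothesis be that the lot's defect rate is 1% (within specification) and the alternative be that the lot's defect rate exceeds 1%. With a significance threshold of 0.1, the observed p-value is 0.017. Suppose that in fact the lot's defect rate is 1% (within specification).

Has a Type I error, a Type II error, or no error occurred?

Type I error

Since p = 0.017 < α = 0.1, H₀ is rejected.
H₀ is true (actually the lot's defect rate is 1% (within specification)).
Rejecting a true H₀ is a Type I error.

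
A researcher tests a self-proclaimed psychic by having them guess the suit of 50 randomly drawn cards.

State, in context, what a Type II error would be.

With the conventional null hypothesis that the subject is guessing at random (p = 1/4):
A Type II error is failing to reject H₀ when H₀ is false.
Here that means concluding there is no evidence of ability when actually the subject performs better than chance.

A Type II error would mean concluding that the subject is guessing at random (p = 1/4) (or at least failing to establish that the subject performs better than chance) when in fact the subject performs better than chance.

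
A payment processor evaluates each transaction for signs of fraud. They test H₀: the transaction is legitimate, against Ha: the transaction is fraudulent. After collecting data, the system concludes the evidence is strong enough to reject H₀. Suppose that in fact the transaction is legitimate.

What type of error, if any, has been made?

H₀ was rejected, but H₀ is actually true.
Rejecting a true null hypothesis is a Type I error (false positive).

Type I error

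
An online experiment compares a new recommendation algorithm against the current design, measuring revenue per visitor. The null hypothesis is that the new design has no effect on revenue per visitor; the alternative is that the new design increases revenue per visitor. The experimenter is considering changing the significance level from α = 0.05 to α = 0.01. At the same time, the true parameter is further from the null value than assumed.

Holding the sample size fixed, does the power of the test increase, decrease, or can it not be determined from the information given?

Cannot be determined from the information given.

The first change alone would make β increase; the second alone would make β decrease. Which effect dominates depends on the magnitudes, which are not given.
Since power = 1 − β, the effect on power is likewise indeterminate.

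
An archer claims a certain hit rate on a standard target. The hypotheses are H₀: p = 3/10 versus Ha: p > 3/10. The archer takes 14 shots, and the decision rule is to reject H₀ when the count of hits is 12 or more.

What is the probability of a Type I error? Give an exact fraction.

1265361021/50000000000000

The Type I error probability is α = P(S ≥ 12) computed under H₀, where S ~ Binomial(14, 3/10).
P(S ≥ 12) = Σ_{j=12}^{14} C(14,j)·(3/10)^j·(7/10)^{14-j} = 1265361021/50000000000000.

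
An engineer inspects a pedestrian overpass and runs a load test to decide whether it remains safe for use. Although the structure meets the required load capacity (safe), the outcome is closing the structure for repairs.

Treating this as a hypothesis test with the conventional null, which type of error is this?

The null hypothesis here is that the structure meets the required load capacity (safe).
'Closing the structure for repairs' corresponds to rejecting H₀.
H₀ was rejected but H₀ is true — a Type I error (false positive).

Type I error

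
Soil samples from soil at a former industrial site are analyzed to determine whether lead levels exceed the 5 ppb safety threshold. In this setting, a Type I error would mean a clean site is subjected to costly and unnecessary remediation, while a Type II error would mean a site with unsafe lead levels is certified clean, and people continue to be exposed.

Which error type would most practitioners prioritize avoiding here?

Type II error

The Type II consequence (a site with unsafe lead levels is certified clean, and people continue to be exposed) is more severe than the Type I consequence (a clean site is subjected to costly and unnecessary remediation).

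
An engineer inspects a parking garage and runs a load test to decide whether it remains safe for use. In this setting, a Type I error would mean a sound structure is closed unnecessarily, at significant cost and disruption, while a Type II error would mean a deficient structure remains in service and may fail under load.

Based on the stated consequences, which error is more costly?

The Type II consequence (a deficient structure remains in service and may fail under load) is more severe than the Type I consequence (a sound structure is closed unnecessarily, at significant cost and disruption).

Type II error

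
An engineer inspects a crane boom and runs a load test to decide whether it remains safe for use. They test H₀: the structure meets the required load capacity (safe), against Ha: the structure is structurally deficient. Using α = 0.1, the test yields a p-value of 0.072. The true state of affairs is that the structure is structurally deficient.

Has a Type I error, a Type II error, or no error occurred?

Since p = 0.072 < α = 0.1, H₀ is rejected.
H₀ is false (actually the structure is structurally deficient).
The decision matches the true state — no error.

No error (correct decision).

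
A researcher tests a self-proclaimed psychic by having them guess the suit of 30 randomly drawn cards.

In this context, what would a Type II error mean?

A Type II error would mean concluding that the subject is guessing at random (p = 1/4) (or at least failing to establish that the subject performs better than chance) when in fact the subject performs better than chance.

With the conventional null hypothesis that the subject is guessing at random (p = 1/4):
A Type II error is failing to reject H₀ when H₀ is false.
Here that means concluding there is no evidence of ability when actually the subject performs better than chance.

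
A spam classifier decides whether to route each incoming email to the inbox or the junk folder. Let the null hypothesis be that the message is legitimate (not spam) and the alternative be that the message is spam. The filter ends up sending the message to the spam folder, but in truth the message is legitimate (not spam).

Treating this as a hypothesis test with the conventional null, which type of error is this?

'Sending the message to the spam folder' corresponds to rejecting H₀.
H₀ was rejected but H₀ is true — a Type I error (false positive).

Type I error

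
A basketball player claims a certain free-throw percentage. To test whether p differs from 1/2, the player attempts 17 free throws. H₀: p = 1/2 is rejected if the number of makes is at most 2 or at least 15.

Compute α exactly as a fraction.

77/32768

α = P(K ≤ 2 or K ≥ 15 | p = 1/2), K ~ Binomial(17, 1/2).
The two tails are symmetric, so α = 2·(1 + 17 + 136)/2^17 = 308/131072 = 77/32768.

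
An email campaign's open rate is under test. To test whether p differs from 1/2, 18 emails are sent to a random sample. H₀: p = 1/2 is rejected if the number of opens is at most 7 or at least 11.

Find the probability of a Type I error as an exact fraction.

The significance level is the null-hypothesis probability of the rejection region {≤7} ∪ {≥11}.
The two tails are symmetric, so α = 2·(1 + 18 + 153 + 816 + 3060 + 8568 + 18564 + 31824)/2^18 = 126008/262144 = 15751/32768.

15751/32768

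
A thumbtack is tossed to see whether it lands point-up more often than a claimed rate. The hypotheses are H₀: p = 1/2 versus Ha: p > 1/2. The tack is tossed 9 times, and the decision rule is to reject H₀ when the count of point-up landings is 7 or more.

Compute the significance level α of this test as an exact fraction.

α = P(reject H₀ | H₀ true) = P(Y ≥ 7 | p = 1/2), with Y ~ Binomial(9, 1/2).
P(Y ≥ 7) = [C(9,7) + C(9,8) + C(9,9)] / 2^9 = (36 + 9 + 1) / 512 = 46/512 = 23/256.

23/256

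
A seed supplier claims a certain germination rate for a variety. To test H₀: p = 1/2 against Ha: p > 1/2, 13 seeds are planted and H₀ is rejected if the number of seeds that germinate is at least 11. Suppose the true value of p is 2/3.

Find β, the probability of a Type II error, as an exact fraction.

50857/59049

Under the alternative p = 2/3, S ~ Binomial(13, 2/3); β is the probability the test does not reject, P(S < 11).
Adding the binomial probabilities P(S=0)+…+P(S=10) at p = 2/3 gives 50857/59049.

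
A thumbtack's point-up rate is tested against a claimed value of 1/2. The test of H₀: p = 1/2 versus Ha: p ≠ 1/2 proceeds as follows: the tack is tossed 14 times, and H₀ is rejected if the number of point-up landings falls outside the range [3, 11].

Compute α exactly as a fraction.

Under H₀, K ~ Binomial(14, 1/2); α is the probability of landing in either tail, P(K ≤ 2) + P(K ≥ 12).
By symmetry, α = 2·P(K ≤ 2) = 2·(1 + 14 + 91)/16384 = 212/16384 = 53/4096.

53/4096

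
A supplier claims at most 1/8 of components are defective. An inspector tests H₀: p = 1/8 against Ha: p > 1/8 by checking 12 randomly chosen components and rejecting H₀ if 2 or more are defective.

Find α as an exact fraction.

31150268619/68719476736

α = P(reject H₀ | H₀ true) = P(K ≥ 2 | p = 1/8), K ~ Binomial(12, 1/8).
α = 1 − P(K ≤ 1) = 1 − 37569208117/68719476736 = 31150268619/68719476736.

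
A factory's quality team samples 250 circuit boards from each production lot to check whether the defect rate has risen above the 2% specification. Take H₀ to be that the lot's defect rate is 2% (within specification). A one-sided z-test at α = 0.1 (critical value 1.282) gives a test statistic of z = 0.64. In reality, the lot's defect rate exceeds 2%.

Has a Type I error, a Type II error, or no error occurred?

Since z = 0.64 ≤ z* = 1.282, H₀ is not rejected.
H₀ is false (actually the lot's defect rate exceeds 2%).
Failing to reject a false H₀ is a Type II error.

Type II error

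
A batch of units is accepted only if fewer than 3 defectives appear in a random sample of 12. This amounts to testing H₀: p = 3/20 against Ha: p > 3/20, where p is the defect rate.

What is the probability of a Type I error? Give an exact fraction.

216417823765749/819200000000000

α = P(reject H₀ | H₀ true) = P(X ≥ 3 | p = 3/20), X ~ Binomial(12, 3/20).
α = 1 − P(X ≤ 2) = 1 − 602782176234251/819200000000000 = 216417823765749/819200000000000.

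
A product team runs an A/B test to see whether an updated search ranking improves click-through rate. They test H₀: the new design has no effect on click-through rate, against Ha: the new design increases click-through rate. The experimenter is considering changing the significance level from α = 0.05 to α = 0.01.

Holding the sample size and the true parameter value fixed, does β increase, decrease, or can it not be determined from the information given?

It increases.

Lowering α raises the bar for rejection; under Ha, the test now fails to reject on outcomes it previously would have rejected.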